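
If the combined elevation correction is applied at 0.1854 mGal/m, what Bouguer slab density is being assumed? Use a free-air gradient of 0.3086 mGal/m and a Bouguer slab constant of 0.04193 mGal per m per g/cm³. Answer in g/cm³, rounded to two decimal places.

2.94

0.1854 = 0.3086 − 0.04193 × ρ
ρ = (0.3086 − 0.1854) / 0.04193 = 2.94 g/cm³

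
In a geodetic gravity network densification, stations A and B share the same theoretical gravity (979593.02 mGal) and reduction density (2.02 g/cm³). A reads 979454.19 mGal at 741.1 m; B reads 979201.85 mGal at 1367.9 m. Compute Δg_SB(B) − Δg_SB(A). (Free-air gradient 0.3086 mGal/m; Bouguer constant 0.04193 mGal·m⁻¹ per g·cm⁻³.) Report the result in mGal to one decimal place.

Δg_SB(A) = 979454.19 − 979593.02 + 0.3086×741.1 − 0.04193×2.02×741.1 = 27.10 mGal
Δg_SB(B) = 979201.85 − 979593.02 + 0.3086×1367.9 − 0.04193×2.02×1367.9 = -84.90 mGal
Difference = -84.90 − (27.10) = -112.00 mGal

-112.0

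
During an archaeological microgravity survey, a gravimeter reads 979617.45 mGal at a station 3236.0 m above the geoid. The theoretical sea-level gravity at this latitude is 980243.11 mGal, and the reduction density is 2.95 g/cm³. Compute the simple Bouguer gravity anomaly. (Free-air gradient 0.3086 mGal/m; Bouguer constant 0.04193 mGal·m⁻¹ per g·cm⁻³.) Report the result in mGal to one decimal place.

-27.3

Free-air correction = 0.3086 × 3236.0 = 998.63 mGal
Free-air anomaly = 979617.45 − 980243.11 + (998.63) = 372.97 mGal
Bouguer slab correction = 0.04193 × 2.95 × 3236.0 = 400.27 mGal
Simple Bouguer anomaly = 372.97 − (400.27) = -27.30 mGal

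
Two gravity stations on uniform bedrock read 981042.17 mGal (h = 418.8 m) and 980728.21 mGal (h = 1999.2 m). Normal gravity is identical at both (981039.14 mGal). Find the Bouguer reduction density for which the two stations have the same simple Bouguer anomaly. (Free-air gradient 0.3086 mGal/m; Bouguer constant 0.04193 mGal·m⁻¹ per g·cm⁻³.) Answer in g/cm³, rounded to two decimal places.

Δg_obs = 980728.21 − 981042.17 = -313.96 mGal over Δh = 1999.2 − 418.8 = 1580.4 m
Equal Bouguer anomalies ⇒ Δg_obs + (0.3086 − 0.04193ρ)·Δh = 0
0.3086 − 0.04193ρ = −Δg_obs/Δh = 0.19866
ρ = (0.3086 − 0.19866) / 0.04193 = 2.62 g/cm³

2.62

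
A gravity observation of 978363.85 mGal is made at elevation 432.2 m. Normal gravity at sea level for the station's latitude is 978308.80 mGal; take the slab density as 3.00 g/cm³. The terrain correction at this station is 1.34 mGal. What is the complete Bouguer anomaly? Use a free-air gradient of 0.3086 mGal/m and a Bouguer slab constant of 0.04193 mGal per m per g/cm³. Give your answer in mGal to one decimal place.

135.4

Free-air correction = 0.3086 × 432.2 = 133.38 mGal
Free-air anomaly = 978363.85 − 978308.80 + (133.38) = 188.43 mGal
Bouguer slab correction = 0.04193 × 3.00 × 432.2 = 54.37 mGal
Simple Bouguer anomaly = 188.43 − (54.37) = 134.06 mGal
Complete Bouguer anomaly = 134.06 + 1.34 = 135.40 mGal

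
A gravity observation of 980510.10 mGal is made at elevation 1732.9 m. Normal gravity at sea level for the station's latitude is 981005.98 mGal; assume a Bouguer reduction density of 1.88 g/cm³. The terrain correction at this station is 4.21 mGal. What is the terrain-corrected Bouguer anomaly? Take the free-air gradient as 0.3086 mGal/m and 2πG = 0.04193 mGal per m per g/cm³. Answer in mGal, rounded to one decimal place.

-93.5

Free-air correction = 0.3086 × 1732.9 = 534.77 mGal
Free-air anomaly = 980510.10 − 981005.98 + (534.77) = 38.89 mGal
Bouguer slab correction = 0.04193 × 1.88 × 1732.9 = 136.60 mGal
Simple Bouguer anomaly = 38.89 − (136.60) = -97.71 mGal
Complete Bouguer anomaly = -97.71 + 4.21 = -93.50 mGal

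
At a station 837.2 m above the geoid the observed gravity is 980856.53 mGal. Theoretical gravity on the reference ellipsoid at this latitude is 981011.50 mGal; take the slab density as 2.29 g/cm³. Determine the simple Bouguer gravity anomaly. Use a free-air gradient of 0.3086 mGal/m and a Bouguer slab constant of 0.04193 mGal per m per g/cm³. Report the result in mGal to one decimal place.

23.0

Free-air correction = 0.3086 × 837.2 = 258.36 mGal
Free-air anomaly = 980856.53 − 981011.50 + (258.36) = 103.39 mGal
Bouguer slab correction = 0.04193 × 2.29 × 837.2 = 80.39 mGal
Simple Bouguer anomaly = 103.39 − (80.39) = 23.00 mGal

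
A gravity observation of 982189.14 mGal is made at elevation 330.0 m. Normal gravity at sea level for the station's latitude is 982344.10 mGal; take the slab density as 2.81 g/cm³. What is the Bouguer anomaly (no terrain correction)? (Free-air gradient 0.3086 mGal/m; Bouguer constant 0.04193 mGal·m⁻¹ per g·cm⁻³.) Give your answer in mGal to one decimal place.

Free-air correction = 0.3086 × 330.0 = 101.84 mGal
Free-air anomaly = 982189.14 − 982344.10 + (101.84) = -53.12 mGal
Bouguer slab correction = 0.04193 × 2.81 × 330.0 = 38.88 mGal
Simple Bouguer anomaly = -53.12 − (38.88) = -92.00 mGal

-92.0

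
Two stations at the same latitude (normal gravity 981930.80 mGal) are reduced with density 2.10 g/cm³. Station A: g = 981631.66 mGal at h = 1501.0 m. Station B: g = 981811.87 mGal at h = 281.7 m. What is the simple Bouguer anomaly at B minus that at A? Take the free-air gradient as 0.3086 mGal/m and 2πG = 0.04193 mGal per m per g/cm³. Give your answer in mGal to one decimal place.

Δg_SB(A) = 981631.66 − 981930.80 + 0.3086×1501.0 − 0.04193×2.10×1501.0 = 31.90 mGal
Δg_SB(B) = 981811.87 − 981930.80 + 0.3086×281.7 − 0.04193×2.10×281.7 = -56.80 mGal
Difference = -56.80 − (31.90) = -88.70 mGal

-88.7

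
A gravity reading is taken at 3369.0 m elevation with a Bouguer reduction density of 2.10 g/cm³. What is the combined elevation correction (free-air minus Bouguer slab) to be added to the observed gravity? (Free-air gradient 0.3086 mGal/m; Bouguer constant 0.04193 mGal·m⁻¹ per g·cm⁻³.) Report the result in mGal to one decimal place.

743.0

Combined gradient = 0.3086 − 0.04193 × 2.10 = 0.2205470 mGal/m
Combined elevation correction = 0.2205470 × 3369.0 = 743.0 mGal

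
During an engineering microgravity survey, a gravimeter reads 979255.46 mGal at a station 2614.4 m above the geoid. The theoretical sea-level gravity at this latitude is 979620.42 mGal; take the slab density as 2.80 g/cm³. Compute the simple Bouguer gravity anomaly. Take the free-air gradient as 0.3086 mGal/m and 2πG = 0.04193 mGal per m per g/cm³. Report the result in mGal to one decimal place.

134.9

Free-air correction = 0.3086 × 2614.4 = 806.80 mGal
Free-air anomaly = 979255.46 − 979620.42 + (806.80) = 441.84 mGal
Bouguer slab correction = 0.04193 × 2.80 × 2614.4 = 306.94 mGal
Simple Bouguer anomaly = 441.84 − (306.94) = 134.90 mGal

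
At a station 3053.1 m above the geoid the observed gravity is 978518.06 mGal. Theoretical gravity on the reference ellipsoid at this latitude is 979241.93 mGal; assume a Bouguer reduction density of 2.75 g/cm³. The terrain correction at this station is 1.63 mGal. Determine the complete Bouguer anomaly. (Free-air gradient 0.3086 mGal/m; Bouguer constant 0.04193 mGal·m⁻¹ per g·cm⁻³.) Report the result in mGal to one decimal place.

Free-air correction = 0.3086 × 3053.1 = 942.19 mGal
Free-air anomaly = 978518.06 − 979241.93 + (942.19) = 218.32 mGal
Bouguer slab correction = 0.04193 × 2.75 × 3053.1 = 352.05 mGal
Simple Bouguer anomaly = 218.32 − (352.05) = -133.73 mGal
Complete Bouguer anomaly = -133.73 + 1.63 = -132.10 mGal

-132.1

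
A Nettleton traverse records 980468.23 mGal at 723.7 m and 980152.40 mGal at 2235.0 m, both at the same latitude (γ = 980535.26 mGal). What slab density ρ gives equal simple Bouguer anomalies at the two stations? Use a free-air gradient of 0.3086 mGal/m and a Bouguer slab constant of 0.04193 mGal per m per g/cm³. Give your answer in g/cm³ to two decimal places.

2.38

Δg_obs = 980152.40 − 980468.23 = -315.83 mGal over Δh = 2235.0 − 723.7 = 1511.3 m
Equal Bouguer anomalies ⇒ Δg_obs + (0.3086 − 0.04193ρ)·Δh = 0
0.3086 − 0.04193ρ = −Δg_obs/Δh = 0.20898
ρ = (0.3086 − 0.20898) / 0.04193 = 2.38 g/cm³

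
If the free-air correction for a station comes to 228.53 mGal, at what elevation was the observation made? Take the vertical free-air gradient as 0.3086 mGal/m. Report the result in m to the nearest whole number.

h = 228.53 / 0.3086 = 740.54 m

741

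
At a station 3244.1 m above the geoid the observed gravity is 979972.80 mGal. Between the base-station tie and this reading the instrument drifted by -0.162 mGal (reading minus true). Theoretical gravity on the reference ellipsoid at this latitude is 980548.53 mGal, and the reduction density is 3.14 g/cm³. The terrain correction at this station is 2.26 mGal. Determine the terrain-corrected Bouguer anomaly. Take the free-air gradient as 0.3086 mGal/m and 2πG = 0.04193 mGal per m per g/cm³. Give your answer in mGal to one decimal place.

0.7

Drift-corrected reading = 979972.80 − (-0.162) = 979972.962 mGal
Free-air correction = 0.3086 × 3244.1 = 1001.13 mGal
Free-air anomaly = 979972.962 − 980548.53 + (1001.13) = 425.562 mGal
Bouguer slab correction = 0.04193 × 3.14 × 3244.1 = 427.12 mGal
Simple Bouguer anomaly = 425.562 − (427.12) = -1.558 mGal
Complete Bouguer anomaly = -1.558 + 2.26 = 0.702 mGal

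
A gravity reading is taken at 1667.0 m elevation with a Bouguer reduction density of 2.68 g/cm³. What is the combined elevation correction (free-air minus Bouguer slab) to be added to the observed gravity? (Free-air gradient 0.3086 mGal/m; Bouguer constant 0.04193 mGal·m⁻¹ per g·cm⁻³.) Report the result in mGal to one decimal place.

327.1

Combined gradient = 0.3086 − 0.04193 × 2.68 = 0.1962276 mGal/m
Combined elevation correction = 0.1962276 × 1667.0 = 327.1 mGal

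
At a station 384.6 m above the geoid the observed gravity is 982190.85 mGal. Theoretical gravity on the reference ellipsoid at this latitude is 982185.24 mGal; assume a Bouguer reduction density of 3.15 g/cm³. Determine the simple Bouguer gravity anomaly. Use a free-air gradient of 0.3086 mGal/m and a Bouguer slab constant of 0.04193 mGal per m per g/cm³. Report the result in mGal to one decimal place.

Free-air correction = 0.3086 × 384.6 = 118.69 mGal
Free-air anomaly = 982190.85 − 982185.24 + (118.69) = 124.30 mGal
Bouguer slab correction = 0.04193 × 3.15 × 384.6 = 50.80 mGal
Simple Bouguer anomaly = 124.30 − (50.80) = 73.50 mGal

73.5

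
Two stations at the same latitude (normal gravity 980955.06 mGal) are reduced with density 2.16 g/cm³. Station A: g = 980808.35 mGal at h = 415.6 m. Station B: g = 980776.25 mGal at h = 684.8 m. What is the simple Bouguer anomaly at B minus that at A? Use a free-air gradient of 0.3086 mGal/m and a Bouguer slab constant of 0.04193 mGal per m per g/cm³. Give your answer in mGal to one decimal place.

Δg_SB(A) = 980808.35 − 980955.06 + 0.3086×415.6 − 0.04193×2.16×415.6 = -56.10 mGal
Δg_SB(B) = 980776.25 − 980955.06 + 0.3086×684.8 − 0.04193×2.16×684.8 = -29.50 mGal
Difference = -29.50 − (-56.10) = 26.60 mGal

26.6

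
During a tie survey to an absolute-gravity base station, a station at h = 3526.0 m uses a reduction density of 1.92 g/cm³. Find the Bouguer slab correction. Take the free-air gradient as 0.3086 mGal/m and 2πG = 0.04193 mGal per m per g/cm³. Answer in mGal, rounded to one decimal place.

283.9

Bouguer slab correction = 0.04193 × 1.92 × 3526.0 = 283.9 mGal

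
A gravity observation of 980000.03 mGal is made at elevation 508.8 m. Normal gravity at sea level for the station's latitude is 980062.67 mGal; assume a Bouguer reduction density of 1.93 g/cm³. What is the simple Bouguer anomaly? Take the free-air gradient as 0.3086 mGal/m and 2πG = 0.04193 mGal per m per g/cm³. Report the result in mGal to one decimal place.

53.2

Free-air correction = 0.3086 × 508.8 = 157.02 mGal
Free-air anomaly = 980000.03 − 980062.67 + (157.02) = 94.38 mGal
Bouguer slab correction = 0.04193 × 1.93 × 508.8 = 41.17 mGal
Simple Bouguer anomaly = 94.38 − (41.17) = 53.21 mGal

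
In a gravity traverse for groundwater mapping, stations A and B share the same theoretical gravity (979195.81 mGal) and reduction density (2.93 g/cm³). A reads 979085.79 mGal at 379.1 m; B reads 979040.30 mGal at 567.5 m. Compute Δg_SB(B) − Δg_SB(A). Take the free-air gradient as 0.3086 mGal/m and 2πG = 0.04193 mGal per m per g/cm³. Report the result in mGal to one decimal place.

Δg_SB(A) = 979085.79 − 979195.81 + 0.3086×379.1 − 0.04193×2.93×379.1 = -39.60 mGal
Δg_SB(B) = 979040.30 − 979195.81 + 0.3086×567.5 − 0.04193×2.93×567.5 = -50.10 mGal
Difference = -50.10 − (-39.60) = -10.50 mGal

-10.5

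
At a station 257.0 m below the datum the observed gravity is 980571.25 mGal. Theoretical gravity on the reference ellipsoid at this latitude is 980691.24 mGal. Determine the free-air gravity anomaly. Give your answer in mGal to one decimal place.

-199.3

Free-air correction = 0.3086 × -257.0 = -79.31 mGal
Free-air anomaly = 980571.25 − 980691.24 + (-79.31) = -199.30 mGal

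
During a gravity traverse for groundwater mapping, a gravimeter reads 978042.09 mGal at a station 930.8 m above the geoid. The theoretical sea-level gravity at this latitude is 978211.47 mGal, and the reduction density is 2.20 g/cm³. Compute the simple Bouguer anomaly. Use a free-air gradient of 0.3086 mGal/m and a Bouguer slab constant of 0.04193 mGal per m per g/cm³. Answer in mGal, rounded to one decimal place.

Free-air correction = 0.3086 × 930.8 = 287.24 mGal
Free-air anomaly = 978042.09 − 978211.47 + (287.24) = 117.86 mGal
Bouguer slab correction = 0.04193 × 2.20 × 930.8 = 85.86 mGal
Simple Bouguer anomaly = 117.86 − (85.86) = 32.00 mGal

32.0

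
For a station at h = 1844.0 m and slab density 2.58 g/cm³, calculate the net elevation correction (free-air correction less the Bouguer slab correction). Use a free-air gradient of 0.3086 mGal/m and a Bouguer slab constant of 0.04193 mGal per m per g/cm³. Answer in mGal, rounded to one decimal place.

369.6

Combined gradient = 0.3086 − 0.04193 × 2.58 = 0.2004206 mGal/m
Combined elevation correction = 0.2004206 × 1844.0 = 369.6 mGal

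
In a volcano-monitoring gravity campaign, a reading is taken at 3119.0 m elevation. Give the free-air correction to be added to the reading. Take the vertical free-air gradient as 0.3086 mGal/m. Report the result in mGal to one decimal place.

962.5

Free-air correction = 0.3086 × 3119.0 = 962.5 mGal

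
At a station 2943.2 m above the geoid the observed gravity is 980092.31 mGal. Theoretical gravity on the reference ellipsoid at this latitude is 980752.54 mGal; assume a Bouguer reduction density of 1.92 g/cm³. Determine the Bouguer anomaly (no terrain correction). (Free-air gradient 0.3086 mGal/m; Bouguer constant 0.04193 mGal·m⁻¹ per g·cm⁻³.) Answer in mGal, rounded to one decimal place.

11.1

Free-air correction = 0.3086 × 2943.2 = 908.27 mGal
Free-air anomaly = 980092.31 − 980752.54 + (908.27) = 248.04 mGal
Bouguer slab correction = 0.04193 × 1.92 × 2943.2 = 236.94 mGal
Simple Bouguer anomaly = 248.04 − (236.94) = 11.10 mGal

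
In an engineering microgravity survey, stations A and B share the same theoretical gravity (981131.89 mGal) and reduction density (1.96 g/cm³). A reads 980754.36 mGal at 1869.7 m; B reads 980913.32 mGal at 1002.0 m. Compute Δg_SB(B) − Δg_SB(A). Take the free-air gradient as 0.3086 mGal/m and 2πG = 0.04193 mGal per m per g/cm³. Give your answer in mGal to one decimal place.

-37.5

Δg_SB(A) = 980754.36 − 981131.89 + 0.3086×1869.7 − 0.04193×1.96×1869.7 = 45.80 mGal
Δg_SB(B) = 980913.32 − 981131.89 + 0.3086×1002.0 − 0.04193×1.96×1002.0 = 8.30 mGal
Difference = 8.30 − (45.80) = -37.50 mGal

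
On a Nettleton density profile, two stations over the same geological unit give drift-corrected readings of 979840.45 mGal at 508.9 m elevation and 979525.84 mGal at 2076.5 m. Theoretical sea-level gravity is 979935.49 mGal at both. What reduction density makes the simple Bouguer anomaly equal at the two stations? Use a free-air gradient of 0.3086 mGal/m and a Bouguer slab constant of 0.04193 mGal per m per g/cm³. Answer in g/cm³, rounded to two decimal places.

2.57

Δg_obs = 979525.84 − 979840.45 = -314.61 mGal over Δh = 2076.5 − 508.9 = 1567.6 m
Equal Bouguer anomalies ⇒ Δg_obs + (0.3086 − 0.04193ρ)·Δh = 0
0.3086 − 0.04193ρ = −Δg_obs/Δh = 0.20070
ρ = (0.3086 − 0.20070) / 0.04193 = 2.57 g/cm³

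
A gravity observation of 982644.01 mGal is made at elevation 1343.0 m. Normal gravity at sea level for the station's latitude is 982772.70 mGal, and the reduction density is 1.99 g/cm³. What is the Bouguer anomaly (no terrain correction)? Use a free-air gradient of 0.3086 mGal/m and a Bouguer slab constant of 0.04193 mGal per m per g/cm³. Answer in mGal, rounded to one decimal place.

173.7

Free-air correction = 0.3086 × 1343.0 = 414.45 mGal
Free-air anomaly = 982644.01 − 982772.70 + (414.45) = 285.76 mGal
Bouguer slab correction = 0.04193 × 1.99 × 1343.0 = 112.06 mGal
Simple Bouguer anomaly = 285.76 − (112.06) = 173.70 mGal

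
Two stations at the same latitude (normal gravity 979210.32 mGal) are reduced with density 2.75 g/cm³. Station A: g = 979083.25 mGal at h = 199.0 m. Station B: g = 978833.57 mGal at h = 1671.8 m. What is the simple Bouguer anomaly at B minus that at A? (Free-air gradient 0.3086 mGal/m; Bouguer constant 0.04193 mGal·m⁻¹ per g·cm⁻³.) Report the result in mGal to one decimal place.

Δg_SB(A) = 979083.25 − 979210.32 + 0.3086×199.0 − 0.04193×2.75×199.0 = -88.60 mGal
Δg_SB(B) = 978833.57 − 979210.32 + 0.3086×1671.8 − 0.04193×2.75×1671.8 = -53.60 mGal
Difference = -53.60 − (-88.60) = 35.00 mGal

35.0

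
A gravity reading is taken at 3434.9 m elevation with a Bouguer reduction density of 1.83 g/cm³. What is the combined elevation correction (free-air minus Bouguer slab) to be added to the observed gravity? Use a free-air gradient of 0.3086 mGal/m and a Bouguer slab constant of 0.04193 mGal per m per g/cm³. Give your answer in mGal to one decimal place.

Combined gradient = 0.3086 − 0.04193 × 1.83 = 0.2318681 mGal/m
Combined elevation correction = 0.2318681 × 3434.9 = 796.4 mGal

796.4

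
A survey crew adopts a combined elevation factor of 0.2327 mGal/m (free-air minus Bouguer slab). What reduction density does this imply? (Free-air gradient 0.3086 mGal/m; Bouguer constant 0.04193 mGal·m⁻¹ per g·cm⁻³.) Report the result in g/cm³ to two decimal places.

1.81

0.2327 = 0.3086 − 0.04193 × ρ
ρ = (0.3086 − 0.2327) / 0.04193 = 1.81 g/cm³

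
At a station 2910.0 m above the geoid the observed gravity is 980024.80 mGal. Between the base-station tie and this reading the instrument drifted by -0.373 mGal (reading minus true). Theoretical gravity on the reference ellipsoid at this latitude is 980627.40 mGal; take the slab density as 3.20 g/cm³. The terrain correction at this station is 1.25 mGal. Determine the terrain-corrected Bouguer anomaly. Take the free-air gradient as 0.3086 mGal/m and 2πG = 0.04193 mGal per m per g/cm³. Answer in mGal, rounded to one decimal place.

-93.4

Drift-corrected reading = 980024.80 − (-0.373) = 980025.173 mGal
Free-air correction = 0.3086 × 2910.0 = 898.03 mGal
Free-air anomaly = 980025.173 − 980627.40 + (898.03) = 295.803 mGal
Bouguer slab correction = 0.04193 × 3.20 × 2910.0 = 390.45 mGal
Simple Bouguer anomaly = 295.803 − (390.45) = -94.647 mGal
Complete Bouguer anomaly = -94.647 + 1.25 = -93.397 mGal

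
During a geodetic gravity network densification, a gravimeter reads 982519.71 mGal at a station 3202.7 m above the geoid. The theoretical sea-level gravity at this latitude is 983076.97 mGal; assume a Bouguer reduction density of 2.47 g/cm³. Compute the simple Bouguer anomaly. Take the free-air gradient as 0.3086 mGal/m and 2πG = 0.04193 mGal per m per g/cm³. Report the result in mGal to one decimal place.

99.4

Free-air correction = 0.3086 × 3202.7 = 988.35 mGal
Free-air anomaly = 982519.71 − 983076.97 + (988.35) = 431.09 mGal
Bouguer slab correction = 0.04193 × 2.47 × 3202.7 = 331.69 mGal
Simple Bouguer anomaly = 431.09 − (331.69) = 99.40 mGal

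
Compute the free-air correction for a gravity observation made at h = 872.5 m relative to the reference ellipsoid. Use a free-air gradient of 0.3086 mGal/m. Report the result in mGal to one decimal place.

Free-air correction = 0.3086 × 872.5 = 269.3 mGal

269.3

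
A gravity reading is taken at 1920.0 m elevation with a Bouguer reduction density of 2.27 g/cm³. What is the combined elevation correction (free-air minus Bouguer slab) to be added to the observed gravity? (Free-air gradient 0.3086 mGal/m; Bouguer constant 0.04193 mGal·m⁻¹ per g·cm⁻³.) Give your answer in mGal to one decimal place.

409.8

Combined gradient = 0.3086 − 0.04193 × 2.27 = 0.2134189 mGal/m
Combined elevation correction = 0.2134189 × 1920.0 = 409.8 mGal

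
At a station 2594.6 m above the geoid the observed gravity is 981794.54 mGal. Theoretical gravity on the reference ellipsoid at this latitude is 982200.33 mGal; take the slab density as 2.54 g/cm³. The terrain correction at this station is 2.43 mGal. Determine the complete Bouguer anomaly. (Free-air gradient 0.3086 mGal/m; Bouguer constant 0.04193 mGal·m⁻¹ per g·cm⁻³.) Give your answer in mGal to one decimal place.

Free-air correction = 0.3086 × 2594.6 = 800.69 mGal
Free-air anomaly = 981794.54 − 982200.33 + (800.69) = 394.90 mGal
Bouguer slab correction = 0.04193 × 2.54 × 2594.6 = 276.33 mGal
Simple Bouguer anomaly = 394.90 − (276.33) = 118.57 mGal
Complete Bouguer anomaly = 118.57 + 2.43 = 121.00 mGal

121.0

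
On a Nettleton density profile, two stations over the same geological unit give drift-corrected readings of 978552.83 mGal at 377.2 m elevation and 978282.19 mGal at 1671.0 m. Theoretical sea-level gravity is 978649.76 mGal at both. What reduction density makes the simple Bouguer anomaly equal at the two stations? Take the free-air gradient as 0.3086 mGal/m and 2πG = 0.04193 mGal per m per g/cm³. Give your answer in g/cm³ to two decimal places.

Δg_obs = 978282.19 − 978552.83 = -270.64 mGal over Δh = 1671.0 − 377.2 = 1293.8 m
Equal Bouguer anomalies ⇒ Δg_obs + (0.3086 − 0.04193ρ)·Δh = 0
0.3086 − 0.04193ρ = −Δg_obs/Δh = 0.20918
ρ = (0.3086 − 0.20918) / 0.04193 = 2.37 g/cm³

2.37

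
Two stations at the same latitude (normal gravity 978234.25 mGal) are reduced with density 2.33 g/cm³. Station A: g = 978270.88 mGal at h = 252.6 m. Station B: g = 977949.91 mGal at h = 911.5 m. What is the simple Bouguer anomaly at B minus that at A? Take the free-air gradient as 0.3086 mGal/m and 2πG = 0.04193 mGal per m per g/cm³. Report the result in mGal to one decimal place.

Δg_SB(A) = 978270.88 − 978234.25 + 0.3086×252.6 − 0.04193×2.33×252.6 = 89.90 mGal
Δg_SB(B) = 977949.91 − 978234.25 + 0.3086×911.5 − 0.04193×2.33×911.5 = -92.10 mGal
Difference = -92.10 − (89.90) = -182.00 mGal

-182.0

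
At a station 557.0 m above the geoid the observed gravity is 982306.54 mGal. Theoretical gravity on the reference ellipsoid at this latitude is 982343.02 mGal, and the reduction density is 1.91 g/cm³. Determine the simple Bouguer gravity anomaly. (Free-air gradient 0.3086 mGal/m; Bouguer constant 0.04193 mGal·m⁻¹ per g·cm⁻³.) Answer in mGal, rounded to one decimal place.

90.8

Free-air correction = 0.3086 × 557.0 = 171.89 mGal
Free-air anomaly = 982306.54 − 982343.02 + (171.89) = 135.41 mGal
Bouguer slab correction = 0.04193 × 1.91 × 557.0 = 44.61 mGal
Simple Bouguer anomaly = 135.41 − (44.61) = 90.80 mGal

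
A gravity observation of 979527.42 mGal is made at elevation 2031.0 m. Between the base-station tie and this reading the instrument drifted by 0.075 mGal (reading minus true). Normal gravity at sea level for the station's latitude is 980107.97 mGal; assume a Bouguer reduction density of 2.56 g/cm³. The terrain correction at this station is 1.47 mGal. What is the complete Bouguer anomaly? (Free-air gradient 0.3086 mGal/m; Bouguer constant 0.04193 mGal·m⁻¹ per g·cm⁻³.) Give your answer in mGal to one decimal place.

Drift-corrected reading = 979527.42 − (0.075) = 979527.345 mGal
Free-air correction = 0.3086 × 2031.0 = 626.77 mGal
Free-air anomaly = 979527.345 − 980107.97 + (626.77) = 46.145 mGal
Bouguer slab correction = 0.04193 × 2.56 × 2031.0 = 218.01 mGal
Simple Bouguer anomaly = 46.145 − (218.01) = -171.865 mGal
Complete Bouguer anomaly = -171.865 + 1.47 = -170.395 mGal

-170.4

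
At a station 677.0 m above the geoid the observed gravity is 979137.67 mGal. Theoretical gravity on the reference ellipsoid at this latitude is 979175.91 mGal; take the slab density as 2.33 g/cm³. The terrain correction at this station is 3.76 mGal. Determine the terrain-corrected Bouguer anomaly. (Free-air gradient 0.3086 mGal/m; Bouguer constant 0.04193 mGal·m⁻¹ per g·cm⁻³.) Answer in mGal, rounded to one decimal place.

Free-air correction = 0.3086 × 677.0 = 208.92 mGal
Free-air anomaly = 979137.67 − 979175.91 + (208.92) = 170.68 mGal
Bouguer slab correction = 0.04193 × 2.33 × 677.0 = 66.14 mGal
Simple Bouguer anomaly = 170.68 − (66.14) = 104.54 mGal
Complete Bouguer anomaly = 104.54 + 3.76 = 108.30 mGal

108.3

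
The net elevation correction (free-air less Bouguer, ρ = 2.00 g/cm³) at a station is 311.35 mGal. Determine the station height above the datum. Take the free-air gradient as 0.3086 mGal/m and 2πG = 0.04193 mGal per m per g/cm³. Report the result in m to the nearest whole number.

Combined gradient = 0.3086 − 0.04193 × 2.00 = 0.2247400 mGal/m
h = 311.35 / 0.2247400 = 1385.38 m

1385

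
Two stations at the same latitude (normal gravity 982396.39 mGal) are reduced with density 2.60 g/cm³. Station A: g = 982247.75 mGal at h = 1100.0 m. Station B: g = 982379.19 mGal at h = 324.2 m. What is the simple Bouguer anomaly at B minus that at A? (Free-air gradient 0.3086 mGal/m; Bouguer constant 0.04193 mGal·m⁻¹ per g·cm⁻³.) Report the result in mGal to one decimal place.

-23.4

Δg_SB(A) = 982247.75 − 982396.39 + 0.3086×1100.0 − 0.04193×2.60×1100.0 = 70.90 mGal
Δg_SB(B) = 982379.19 − 982396.39 + 0.3086×324.2 − 0.04193×2.60×324.2 = 47.50 mGal
Difference = 47.50 − (70.90) = -23.40 mGal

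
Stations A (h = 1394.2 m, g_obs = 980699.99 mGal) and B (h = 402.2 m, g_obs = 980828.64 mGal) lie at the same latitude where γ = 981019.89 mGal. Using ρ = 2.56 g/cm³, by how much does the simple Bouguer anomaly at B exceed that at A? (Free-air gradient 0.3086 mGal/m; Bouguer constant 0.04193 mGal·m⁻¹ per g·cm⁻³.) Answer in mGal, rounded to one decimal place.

Δg_SB(A) = 980699.99 − 981019.89 + 0.3086×1394.2 − 0.04193×2.56×1394.2 = -39.30 mGal
Δg_SB(B) = 980828.64 − 981019.89 + 0.3086×402.2 − 0.04193×2.56×402.2 = -110.30 mGal
Difference = -110.30 − (-39.30) = -71.00 mGal

-71.0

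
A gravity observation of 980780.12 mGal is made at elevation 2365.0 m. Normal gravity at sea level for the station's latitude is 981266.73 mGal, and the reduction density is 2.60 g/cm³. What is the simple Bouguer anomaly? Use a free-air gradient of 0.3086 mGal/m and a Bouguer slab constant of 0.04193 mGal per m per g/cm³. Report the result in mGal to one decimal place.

-14.6

Free-air correction = 0.3086 × 2365.0 = 729.84 mGal
Free-air anomaly = 980780.12 − 981266.73 + (729.84) = 243.23 mGal
Bouguer slab correction = 0.04193 × 2.60 × 2365.0 = 257.83 mGal
Simple Bouguer anomaly = 243.23 − (257.83) = -14.60 mGal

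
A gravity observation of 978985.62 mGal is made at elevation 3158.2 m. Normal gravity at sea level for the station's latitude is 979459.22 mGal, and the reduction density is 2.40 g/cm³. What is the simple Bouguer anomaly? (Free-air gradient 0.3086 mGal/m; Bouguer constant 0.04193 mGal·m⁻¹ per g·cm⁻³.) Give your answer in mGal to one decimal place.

183.2

Free-air correction = 0.3086 × 3158.2 = 974.62 mGal
Free-air anomaly = 978985.62 − 979459.22 + (974.62) = 501.02 mGal
Bouguer slab correction = 0.04193 × 2.40 × 3158.2 = 317.82 mGal
Simple Bouguer anomaly = 501.02 − (317.82) = 183.20 mGal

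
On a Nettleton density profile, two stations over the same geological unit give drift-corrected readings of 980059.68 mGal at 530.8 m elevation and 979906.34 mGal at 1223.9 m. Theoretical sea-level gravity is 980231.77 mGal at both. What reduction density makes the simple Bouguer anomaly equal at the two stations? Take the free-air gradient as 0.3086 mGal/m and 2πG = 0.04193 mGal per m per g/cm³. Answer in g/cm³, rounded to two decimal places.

Δg_obs = 979906.34 − 980059.68 = -153.34 mGal over Δh = 1223.9 − 530.8 = 693.1 m
Equal Bouguer anomalies ⇒ Δg_obs + (0.3086 − 0.04193ρ)·Δh = 0
0.3086 − 0.04193ρ = −Δg_obs/Δh = 0.22124
ρ = (0.3086 − 0.22124) / 0.04193 = 2.08 g/cm³

2.08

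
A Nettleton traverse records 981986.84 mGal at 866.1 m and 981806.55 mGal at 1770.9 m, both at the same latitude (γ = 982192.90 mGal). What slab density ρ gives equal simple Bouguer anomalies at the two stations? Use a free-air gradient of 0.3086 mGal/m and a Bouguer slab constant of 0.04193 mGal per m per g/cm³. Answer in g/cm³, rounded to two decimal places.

Δg_obs = 981806.55 − 981986.84 = -180.29 mGal over Δh = 1770.9 − 866.1 = 904.8 m
Equal Bouguer anomalies ⇒ Δg_obs + (0.3086 − 0.04193ρ)·Δh = 0
0.3086 − 0.04193ρ = −Δg_obs/Δh = 0.19926
ρ = (0.3086 − 0.19926) / 0.04193 = 2.61 g/cm³

2.61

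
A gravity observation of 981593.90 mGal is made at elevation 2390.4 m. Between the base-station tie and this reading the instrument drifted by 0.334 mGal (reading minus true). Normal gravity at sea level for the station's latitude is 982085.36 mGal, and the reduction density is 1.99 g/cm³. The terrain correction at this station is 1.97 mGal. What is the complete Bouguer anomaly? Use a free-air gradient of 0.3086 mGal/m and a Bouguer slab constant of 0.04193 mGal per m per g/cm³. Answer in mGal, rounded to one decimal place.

Drift-corrected reading = 981593.90 − (0.334) = 981593.566 mGal
Free-air correction = 0.3086 × 2390.4 = 737.68 mGal
Free-air anomaly = 981593.566 − 982085.36 + (737.68) = 245.886 mGal
Bouguer slab correction = 0.04193 × 1.99 × 2390.4 = 199.46 mGal
Simple Bouguer anomaly = 245.886 − (199.46) = 46.426 mGal
Complete Bouguer anomaly = 46.426 + 1.97 = 48.396 mGal

48.4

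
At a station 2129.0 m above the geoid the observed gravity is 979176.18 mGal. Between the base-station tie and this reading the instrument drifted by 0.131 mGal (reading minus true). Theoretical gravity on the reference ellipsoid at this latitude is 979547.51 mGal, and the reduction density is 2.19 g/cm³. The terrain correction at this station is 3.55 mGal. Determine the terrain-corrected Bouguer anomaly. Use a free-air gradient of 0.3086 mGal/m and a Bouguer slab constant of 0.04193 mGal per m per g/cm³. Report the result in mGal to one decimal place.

93.6

Drift-corrected reading = 979176.18 − (0.131) = 979176.049 mGal
Free-air correction = 0.3086 × 2129.0 = 657.01 mGal
Free-air anomaly = 979176.049 − 979547.51 + (657.01) = 285.549 mGal
Bouguer slab correction = 0.04193 × 2.19 × 2129.0 = 195.50 mGal
Simple Bouguer anomaly = 285.549 − (195.50) = 90.049 mGal
Complete Bouguer anomaly = 90.049 + 3.55 = 93.599 mGal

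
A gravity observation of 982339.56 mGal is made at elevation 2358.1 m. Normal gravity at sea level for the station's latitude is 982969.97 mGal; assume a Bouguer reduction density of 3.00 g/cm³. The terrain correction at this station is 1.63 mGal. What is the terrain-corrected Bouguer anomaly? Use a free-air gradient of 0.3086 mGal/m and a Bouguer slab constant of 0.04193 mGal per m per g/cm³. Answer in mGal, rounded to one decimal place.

-197.7

Free-air correction = 0.3086 × 2358.1 = 727.71 mGal
Free-air anomaly = 982339.56 − 982969.97 + (727.71) = 97.30 mGal
Bouguer slab correction = 0.04193 × 3.00 × 2358.1 = 296.63 mGal
Simple Bouguer anomaly = 97.30 − (296.63) = -199.33 mGal
Complete Bouguer anomaly = -199.33 + 1.63 = -197.70 mGal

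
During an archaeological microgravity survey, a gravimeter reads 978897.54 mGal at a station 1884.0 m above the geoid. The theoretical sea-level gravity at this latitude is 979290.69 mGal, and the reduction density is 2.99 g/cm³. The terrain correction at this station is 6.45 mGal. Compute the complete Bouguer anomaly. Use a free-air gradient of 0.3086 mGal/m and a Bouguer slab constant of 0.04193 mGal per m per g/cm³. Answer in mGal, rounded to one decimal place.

Free-air correction = 0.3086 × 1884.0 = 581.40 mGal
Free-air anomaly = 978897.54 − 979290.69 + (581.40) = 188.25 mGal
Bouguer slab correction = 0.04193 × 2.99 × 1884.0 = 236.20 mGal
Simple Bouguer anomaly = 188.25 − (236.20) = -47.95 mGal
Complete Bouguer anomaly = -47.95 + 6.45 = -41.50 mGal

-41.5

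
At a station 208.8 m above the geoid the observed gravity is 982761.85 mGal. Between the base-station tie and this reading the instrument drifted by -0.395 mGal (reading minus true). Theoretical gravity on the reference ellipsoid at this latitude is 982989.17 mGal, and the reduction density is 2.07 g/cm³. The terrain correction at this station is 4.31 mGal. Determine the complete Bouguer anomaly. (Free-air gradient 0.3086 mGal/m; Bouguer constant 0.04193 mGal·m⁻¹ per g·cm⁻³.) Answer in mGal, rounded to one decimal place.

-176.3

Drift-corrected reading = 982761.85 − (-0.395) = 982762.245 mGal
Free-air correction = 0.3086 × 208.8 = 64.44 mGal
Free-air anomaly = 982762.245 − 982989.17 + (64.44) = -162.485 mGal
Bouguer slab correction = 0.04193 × 2.07 × 208.8 = 18.12 mGal
Simple Bouguer anomaly = -162.485 − (18.12) = -180.605 mGal
Complete Bouguer anomaly = -180.605 + 4.31 = -176.295 mGal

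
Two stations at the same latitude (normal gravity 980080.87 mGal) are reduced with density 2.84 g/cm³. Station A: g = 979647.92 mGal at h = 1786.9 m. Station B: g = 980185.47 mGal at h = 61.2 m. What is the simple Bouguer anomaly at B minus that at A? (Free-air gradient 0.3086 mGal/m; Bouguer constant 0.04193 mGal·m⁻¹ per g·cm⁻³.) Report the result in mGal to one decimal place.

210.5

Δg_SB(A) = 979647.92 − 980080.87 + 0.3086×1786.9 − 0.04193×2.84×1786.9 = -94.30 mGal
Δg_SB(B) = 980185.47 − 980080.87 + 0.3086×61.2 − 0.04193×2.84×61.2 = 116.20 mGal
Difference = 116.20 − (-94.30) = 210.50 mGal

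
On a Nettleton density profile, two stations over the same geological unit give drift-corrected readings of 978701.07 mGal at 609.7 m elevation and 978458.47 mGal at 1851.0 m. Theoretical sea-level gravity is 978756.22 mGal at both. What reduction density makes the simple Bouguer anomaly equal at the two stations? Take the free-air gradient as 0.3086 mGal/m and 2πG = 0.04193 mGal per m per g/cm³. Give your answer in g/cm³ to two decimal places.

Δg_obs = 978458.47 − 978701.07 = -242.60 mGal over Δh = 1851.0 − 609.7 = 1241.3 m
Equal Bouguer anomalies ⇒ Δg_obs + (0.3086 − 0.04193ρ)·Δh = 0
0.3086 − 0.04193ρ = −Δg_obs/Δh = 0.19544
ρ = (0.3086 − 0.19544) / 0.04193 = 2.70 g/cm³

2.70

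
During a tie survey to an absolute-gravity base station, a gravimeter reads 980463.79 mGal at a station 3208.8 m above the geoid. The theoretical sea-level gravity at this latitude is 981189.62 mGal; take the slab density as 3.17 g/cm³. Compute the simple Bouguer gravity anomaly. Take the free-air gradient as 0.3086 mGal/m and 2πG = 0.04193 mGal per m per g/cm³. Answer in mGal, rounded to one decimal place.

-162.1

Free-air correction = 0.3086 × 3208.8 = 990.24 mGal
Free-air anomaly = 980463.79 − 981189.62 + (990.24) = 264.41 mGal
Bouguer slab correction = 0.04193 × 3.17 × 3208.8 = 426.51 mGal
Simple Bouguer anomaly = 264.41 − (426.51) = -162.10 mGal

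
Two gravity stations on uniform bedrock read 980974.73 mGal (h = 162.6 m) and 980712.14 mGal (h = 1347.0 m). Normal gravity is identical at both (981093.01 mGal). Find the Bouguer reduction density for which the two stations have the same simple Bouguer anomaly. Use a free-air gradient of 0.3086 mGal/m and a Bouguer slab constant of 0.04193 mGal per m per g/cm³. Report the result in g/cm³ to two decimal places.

Δg_obs = 980712.14 − 980974.73 = -262.59 mGal over Δh = 1347.0 − 162.6 = 1184.4 m
Equal Bouguer anomalies ⇒ Δg_obs + (0.3086 − 0.04193ρ)·Δh = 0
0.3086 − 0.04193ρ = −Δg_obs/Δh = 0.22171
ρ = (0.3086 − 0.22171) / 0.04193 = 2.07 g/cm³

2.07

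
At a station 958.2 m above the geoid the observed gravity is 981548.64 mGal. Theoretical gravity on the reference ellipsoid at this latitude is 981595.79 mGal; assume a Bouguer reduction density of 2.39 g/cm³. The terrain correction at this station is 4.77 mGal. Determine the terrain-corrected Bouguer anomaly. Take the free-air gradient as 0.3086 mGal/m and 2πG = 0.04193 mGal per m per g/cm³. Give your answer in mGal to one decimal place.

157.3

Free-air correction = 0.3086 × 958.2 = 295.70 mGal
Free-air anomaly = 981548.64 − 981595.79 + (295.70) = 248.55 mGal
Bouguer slab correction = 0.04193 × 2.39 × 958.2 = 96.02 mGal
Simple Bouguer anomaly = 248.55 − (96.02) = 152.53 mGal
Complete Bouguer anomaly = 152.53 + 4.77 = 157.30 mGal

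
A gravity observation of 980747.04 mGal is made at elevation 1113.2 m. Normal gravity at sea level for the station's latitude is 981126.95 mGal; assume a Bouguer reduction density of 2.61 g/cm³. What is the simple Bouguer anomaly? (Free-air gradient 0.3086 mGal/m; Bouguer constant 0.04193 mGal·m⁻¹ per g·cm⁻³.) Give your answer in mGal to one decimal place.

Free-air correction = 0.3086 × 1113.2 = 343.53 mGal
Free-air anomaly = 980747.04 − 981126.95 + (343.53) = -36.38 mGal
Bouguer slab correction = 0.04193 × 2.61 × 1113.2 = 121.83 mGal
Simple Bouguer anomaly = -36.38 − (121.83) = -158.21 mGal

-158.2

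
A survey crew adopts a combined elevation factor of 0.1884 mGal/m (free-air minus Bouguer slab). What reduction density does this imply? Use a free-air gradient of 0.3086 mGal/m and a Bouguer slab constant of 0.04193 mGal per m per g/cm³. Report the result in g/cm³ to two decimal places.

2.87

0.1884 = 0.3086 − 0.04193 × ρ
ρ = (0.3086 − 0.1884) / 0.04193 = 2.87 g/cm³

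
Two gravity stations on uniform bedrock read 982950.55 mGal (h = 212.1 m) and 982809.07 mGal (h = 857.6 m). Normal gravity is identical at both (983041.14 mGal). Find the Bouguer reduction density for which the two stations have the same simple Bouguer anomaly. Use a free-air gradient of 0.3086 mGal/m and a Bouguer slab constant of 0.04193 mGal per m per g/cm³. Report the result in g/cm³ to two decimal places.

Δg_obs = 982809.07 − 982950.55 = -141.48 mGal over Δh = 857.6 − 212.1 = 645.5 m
Equal Bouguer anomalies ⇒ Δg_obs + (0.3086 − 0.04193ρ)·Δh = 0
0.3086 − 0.04193ρ = −Δg_obs/Δh = 0.21918
ρ = (0.3086 − 0.21918) / 0.04193 = 2.13 g/cm³

2.13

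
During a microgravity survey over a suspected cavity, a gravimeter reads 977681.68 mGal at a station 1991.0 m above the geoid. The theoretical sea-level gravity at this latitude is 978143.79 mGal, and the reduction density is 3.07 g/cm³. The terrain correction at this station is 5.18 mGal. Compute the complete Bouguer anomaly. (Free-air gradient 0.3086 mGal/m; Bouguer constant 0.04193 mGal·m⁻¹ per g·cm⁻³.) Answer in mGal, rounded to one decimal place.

Free-air correction = 0.3086 × 1991.0 = 614.42 mGal
Free-air anomaly = 977681.68 − 978143.79 + (614.42) = 152.31 mGal
Bouguer slab correction = 0.04193 × 3.07 × 1991.0 = 256.29 mGal
Simple Bouguer anomaly = 152.31 − (256.29) = -103.98 mGal
Complete Bouguer anomaly = -103.98 + 5.18 = -98.80 mGal

-98.8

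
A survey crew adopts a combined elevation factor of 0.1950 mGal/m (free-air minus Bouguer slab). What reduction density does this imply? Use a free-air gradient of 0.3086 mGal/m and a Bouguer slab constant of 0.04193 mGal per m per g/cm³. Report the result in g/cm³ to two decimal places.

2.71

0.1950 = 0.3086 − 0.04193 × ρ
ρ = (0.3086 − 0.1950) / 0.04193 = 2.71 g/cm³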